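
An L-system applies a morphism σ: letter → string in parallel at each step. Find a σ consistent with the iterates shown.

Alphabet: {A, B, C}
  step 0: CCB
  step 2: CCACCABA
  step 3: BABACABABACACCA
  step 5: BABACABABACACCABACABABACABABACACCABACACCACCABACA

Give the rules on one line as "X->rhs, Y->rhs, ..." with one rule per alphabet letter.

A->CA, B->C, C->BA

  step 2 ⇒ step 3: CCACCABA ⇒ BA·BA·CA·BA·BA·CA·C·CA
    A ↦ CA
    B ↦ C
    C ↦ BA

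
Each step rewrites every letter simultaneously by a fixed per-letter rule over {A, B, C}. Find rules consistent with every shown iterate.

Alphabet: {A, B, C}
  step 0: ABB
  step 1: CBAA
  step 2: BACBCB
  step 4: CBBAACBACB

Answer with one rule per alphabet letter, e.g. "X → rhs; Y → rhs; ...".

  step 1 ⇒ step 2: CBAA ⇒ B·A·CB·CB
    A ↦ CB
    B ↦ A
    C ↦ B

A->CB, B->A, C->B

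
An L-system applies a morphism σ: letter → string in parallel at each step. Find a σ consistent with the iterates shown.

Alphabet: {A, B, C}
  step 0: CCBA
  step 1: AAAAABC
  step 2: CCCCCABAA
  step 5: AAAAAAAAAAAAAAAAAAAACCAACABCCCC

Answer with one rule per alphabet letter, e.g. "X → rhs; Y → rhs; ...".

  step 1 ⇒ step 2: AAAAABC ⇒ C·C·C·C·C·AB·AA
    A ↦ C
    B ↦ AB
    C ↦ AA

A->C, B->AB, C->AA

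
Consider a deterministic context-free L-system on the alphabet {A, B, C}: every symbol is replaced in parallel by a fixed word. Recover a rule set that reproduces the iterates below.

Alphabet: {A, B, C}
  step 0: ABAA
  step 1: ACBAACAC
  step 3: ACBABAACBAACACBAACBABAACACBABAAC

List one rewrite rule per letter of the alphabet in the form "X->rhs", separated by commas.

  step 0 ⇒ step 1: ABAA ⇒ AC·BA·AC·AC
    A ↦ AC
    B ↦ BA
    C ↦ BA  (constrained at step 1)

A->AC, B->BA, C->BA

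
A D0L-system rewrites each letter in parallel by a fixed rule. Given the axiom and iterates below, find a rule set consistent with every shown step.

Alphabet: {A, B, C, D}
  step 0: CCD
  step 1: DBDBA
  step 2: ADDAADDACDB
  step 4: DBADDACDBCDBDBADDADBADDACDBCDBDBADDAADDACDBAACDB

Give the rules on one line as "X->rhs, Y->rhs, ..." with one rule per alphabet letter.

A->CDB, B->DDA, C->DB, D->A

  step 1 ⇒ step 2: DBDBA ⇒ A·DDA·A·DDA·CDB
    A ↦ CDB
    B ↦ DDA
    D ↦ A
  step 0 ⇒ step 1: CCD ⇒ DB·DB·A
    C ↦ DB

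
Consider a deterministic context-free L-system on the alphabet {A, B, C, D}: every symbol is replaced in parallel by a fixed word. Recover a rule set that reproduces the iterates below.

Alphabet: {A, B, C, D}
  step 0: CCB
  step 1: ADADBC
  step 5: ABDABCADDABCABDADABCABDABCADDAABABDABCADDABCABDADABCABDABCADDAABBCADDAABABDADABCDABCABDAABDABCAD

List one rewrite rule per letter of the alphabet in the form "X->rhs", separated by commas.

  step 0 ⇒ step 1: CCB ⇒ AD·AD·BC
    B ↦ BC
    C ↦ AD
    A ↦ DA  (constrained at step 1)
    D ↦ AB  (constrained at step 1)

A->DA, B->BC, C->AD, D->AB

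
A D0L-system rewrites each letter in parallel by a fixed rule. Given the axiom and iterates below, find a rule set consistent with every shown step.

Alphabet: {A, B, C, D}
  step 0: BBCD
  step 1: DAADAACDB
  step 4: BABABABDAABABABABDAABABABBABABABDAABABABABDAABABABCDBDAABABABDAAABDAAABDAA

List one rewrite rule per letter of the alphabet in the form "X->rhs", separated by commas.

A->AB, B->DAA, C->CD, D->B

  step 0 ⇒ step 1: BBCD ⇒ DAA·DAA·CD·B
    B ↦ DAA
    C ↦ CD
    D ↦ B
    A ↦ AB  (constrained at step 1)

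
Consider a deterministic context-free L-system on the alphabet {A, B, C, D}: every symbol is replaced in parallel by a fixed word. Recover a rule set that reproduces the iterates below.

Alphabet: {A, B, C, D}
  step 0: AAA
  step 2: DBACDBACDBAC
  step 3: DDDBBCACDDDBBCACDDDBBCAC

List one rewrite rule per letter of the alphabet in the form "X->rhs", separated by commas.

A->BC, B->DB, C->AC, D->DD

  step 2 ⇒ step 3: DBACDBACDBAC ⇒ DD·DB·BC·AC·DD·DB·BC·AC·DD·DB·BC·AC
    A ↦ BC
    B ↦ DB
    C ↦ AC
    D ↦ DD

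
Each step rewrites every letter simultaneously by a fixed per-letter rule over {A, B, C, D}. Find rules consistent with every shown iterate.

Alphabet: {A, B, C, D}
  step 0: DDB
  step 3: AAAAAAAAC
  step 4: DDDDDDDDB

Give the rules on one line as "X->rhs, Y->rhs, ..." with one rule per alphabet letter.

  step 3 ⇒ step 4: AAAAAAAAC ⇒ D·D·D·D·D·D·D·D·B
    A ↦ D
    C ↦ B
    B ↦ C  (constrained at step 0)
    D ↦ AA  (constrained at step 0)

A->D, B->C, C->B, D->AA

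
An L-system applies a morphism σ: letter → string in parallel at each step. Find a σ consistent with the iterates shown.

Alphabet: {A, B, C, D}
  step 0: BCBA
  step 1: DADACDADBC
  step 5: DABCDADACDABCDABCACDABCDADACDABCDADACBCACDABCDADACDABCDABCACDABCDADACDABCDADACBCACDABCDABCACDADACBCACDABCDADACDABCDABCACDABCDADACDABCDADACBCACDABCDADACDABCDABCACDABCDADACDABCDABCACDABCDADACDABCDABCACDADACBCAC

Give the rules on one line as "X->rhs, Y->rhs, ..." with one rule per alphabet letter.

  step 0 ⇒ step 1: BCBA ⇒ DAD·AC·DAD·BC
    A ↦ BC
    B ↦ DAD
    C ↦ AC
    D ↦ DA  (constrained at step 1)

A->BC, B->DAD, C->AC, D->DA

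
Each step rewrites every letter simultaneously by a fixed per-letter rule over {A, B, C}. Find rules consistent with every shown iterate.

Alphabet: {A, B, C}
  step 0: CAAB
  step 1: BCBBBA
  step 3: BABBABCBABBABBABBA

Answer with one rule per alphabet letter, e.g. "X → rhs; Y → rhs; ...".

  step 0 ⇒ step 1: CAAB ⇒ BC·B·B·BA
    A ↦ B
    B ↦ BA
    C ↦ BC

A->B, B->BA, C->BC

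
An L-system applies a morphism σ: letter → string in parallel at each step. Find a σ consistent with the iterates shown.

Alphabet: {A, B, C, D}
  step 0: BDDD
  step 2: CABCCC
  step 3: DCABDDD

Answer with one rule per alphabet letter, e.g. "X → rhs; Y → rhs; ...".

  step 2 ⇒ step 3: CABCCC ⇒ D·C·AB·D·D·D
    A ↦ C
    B ↦ AB
    C ↦ D
    D ↦ A  (constrained at step 0)

A->C, B->AB, C->D, D->A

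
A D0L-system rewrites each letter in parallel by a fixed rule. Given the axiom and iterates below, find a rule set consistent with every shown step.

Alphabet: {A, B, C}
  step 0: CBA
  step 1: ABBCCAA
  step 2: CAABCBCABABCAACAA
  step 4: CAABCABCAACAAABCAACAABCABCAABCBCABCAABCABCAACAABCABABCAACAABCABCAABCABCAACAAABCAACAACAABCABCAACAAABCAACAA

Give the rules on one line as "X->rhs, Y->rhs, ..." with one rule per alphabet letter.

  step 1 ⇒ step 2: ABBCCAA ⇒ CAA·BC·BC·AB·AB·CAA·CAA
    A ↦ CAA
    B ↦ BC
    C ↦ AB

A->CAA, B->BC, C->AB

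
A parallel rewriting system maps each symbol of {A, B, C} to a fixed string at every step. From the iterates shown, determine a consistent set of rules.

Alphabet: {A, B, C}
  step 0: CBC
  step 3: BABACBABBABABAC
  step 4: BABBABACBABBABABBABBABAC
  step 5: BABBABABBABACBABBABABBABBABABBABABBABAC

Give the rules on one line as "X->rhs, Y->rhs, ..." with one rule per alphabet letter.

A->B, B->BA, C->AC

  step 4 ⇒ step 5: BABBABACBABBABABBABBABAC ⇒ BA·B·BA·BA·B·BA·B·AC·BA·B·BA·BA·B·BA·B·BA·BA·B·BA·BA·B·BA·B·AC
    A ↦ B
    B ↦ BA
    C ↦ AC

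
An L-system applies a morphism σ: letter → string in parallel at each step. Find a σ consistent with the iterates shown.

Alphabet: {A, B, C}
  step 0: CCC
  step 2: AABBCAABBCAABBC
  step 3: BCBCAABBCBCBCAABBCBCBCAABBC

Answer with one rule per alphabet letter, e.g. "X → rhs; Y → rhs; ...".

A->BC, B->A, C->BBC

  step 2 ⇒ step 3: AABBCAABBCAABBC ⇒ BC·BC·A·A·BBC·BC·BC·A·A·BBC·BC·BC·A·A·BBC
    A ↦ BC
    B ↦ A
    C ↦ BBC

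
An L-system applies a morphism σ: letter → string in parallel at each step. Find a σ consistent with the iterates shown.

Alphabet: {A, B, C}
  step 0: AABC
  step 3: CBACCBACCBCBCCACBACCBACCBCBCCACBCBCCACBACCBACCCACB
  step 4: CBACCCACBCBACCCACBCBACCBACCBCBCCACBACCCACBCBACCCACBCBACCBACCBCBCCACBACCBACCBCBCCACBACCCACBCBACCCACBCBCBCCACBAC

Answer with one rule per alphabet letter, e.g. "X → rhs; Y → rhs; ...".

A->CCA, B->AC, C->CB

  step 3 ⇒ step 4: CBACCBACCBCBCCACBACCBACCBCBCCACBCBCCACBACCBACCCACB ⇒ CB·AC·CCA·CB·CB·AC·CCA·CB·CB·AC·CB·AC·CB·CB·CCA·CB·AC·CCA·CB·CB·AC·CCA·CB·CB·AC·CB·AC·CB·CB·CCA·CB·AC·CB·AC·CB·CB·CCA·CB·AC·CCA·CB·CB·AC·CCA·CB·CB·CB·CCA·CB·AC
    A ↦ CCA
    B ↦ AC
    C ↦ CB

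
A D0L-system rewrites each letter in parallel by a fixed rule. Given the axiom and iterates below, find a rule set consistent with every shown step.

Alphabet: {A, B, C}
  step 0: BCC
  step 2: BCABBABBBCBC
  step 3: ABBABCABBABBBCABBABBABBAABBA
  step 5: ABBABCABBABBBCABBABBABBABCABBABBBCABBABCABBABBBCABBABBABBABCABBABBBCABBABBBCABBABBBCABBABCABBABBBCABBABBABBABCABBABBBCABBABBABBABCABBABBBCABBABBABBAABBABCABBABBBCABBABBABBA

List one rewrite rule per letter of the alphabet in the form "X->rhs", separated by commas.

A->BC, B->ABB, C->A

  step 2 ⇒ step 3: BCABBABBBCBC ⇒ ABB·A·BC·ABB·ABB·BC·ABB·ABB·ABB·A·ABB·A
    A ↦ BC
    B ↦ ABB
    C ↦ A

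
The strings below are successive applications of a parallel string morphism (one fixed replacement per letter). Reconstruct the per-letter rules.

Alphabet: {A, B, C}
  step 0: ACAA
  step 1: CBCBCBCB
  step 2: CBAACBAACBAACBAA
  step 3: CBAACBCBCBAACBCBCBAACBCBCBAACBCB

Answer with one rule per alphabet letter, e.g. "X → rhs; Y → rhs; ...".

  step 2 ⇒ step 3: CBAACBAACBAACBAA ⇒ CB·AA·CB·CB·CB·AA·CB·CB·CB·AA·CB·CB·CB·AA·CB·CB
    A ↦ CB
    B ↦ AA
    C ↦ CB

A->CB, B->AA, C->CB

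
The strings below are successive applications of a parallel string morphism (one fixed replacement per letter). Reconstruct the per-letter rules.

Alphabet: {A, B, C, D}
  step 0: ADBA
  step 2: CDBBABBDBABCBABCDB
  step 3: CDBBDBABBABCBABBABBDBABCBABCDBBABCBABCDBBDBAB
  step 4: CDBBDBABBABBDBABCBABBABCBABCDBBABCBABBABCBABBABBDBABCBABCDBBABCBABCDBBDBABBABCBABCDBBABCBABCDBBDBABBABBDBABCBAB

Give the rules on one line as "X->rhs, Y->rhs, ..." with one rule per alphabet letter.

  step 3 ⇒ step 4: CDBBDBABBABCBABBABBDBABCBABCDBBABCBABCDBBDBAB ⇒ CDB·BD·BAB·BAB·BD·BAB·C·BAB·BAB·C·BAB·CDB·BAB·C·BAB·BAB·C·BAB·BAB·BD·BAB·C·BAB·CDB·BAB·C·BAB·CDB·BD·BAB·BAB·C·BAB·CDB·BAB·C·BAB·CDB·BD·BAB·BAB·BD·BAB·C·BAB
    A ↦ C
    B ↦ BAB
    C ↦ CDB
    D ↦ BD

A->C, B->BAB, C->CDB, D->BD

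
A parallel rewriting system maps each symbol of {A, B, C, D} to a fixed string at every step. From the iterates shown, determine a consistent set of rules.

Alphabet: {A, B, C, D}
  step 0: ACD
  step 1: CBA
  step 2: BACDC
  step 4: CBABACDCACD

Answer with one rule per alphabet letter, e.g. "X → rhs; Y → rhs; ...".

A->C, B->ACD, C->B, D->A

  step 1 ⇒ step 2: CBA ⇒ B·ACD·C
    A ↦ C
    B ↦ ACD
    C ↦ B
  step 0 ⇒ step 1: ACD ⇒ C·B·A
    D ↦ A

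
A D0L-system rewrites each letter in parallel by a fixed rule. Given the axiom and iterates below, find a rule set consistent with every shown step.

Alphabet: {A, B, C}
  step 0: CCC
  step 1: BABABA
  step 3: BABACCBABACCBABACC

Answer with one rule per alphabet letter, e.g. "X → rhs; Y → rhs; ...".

  step 0 ⇒ step 1: CCC ⇒ BA·BA·BA
    C ↦ BA
    A ↦ B  (constrained at step 1)
    B ↦ CC  (constrained at step 1)

A->B, B->CC, C->BA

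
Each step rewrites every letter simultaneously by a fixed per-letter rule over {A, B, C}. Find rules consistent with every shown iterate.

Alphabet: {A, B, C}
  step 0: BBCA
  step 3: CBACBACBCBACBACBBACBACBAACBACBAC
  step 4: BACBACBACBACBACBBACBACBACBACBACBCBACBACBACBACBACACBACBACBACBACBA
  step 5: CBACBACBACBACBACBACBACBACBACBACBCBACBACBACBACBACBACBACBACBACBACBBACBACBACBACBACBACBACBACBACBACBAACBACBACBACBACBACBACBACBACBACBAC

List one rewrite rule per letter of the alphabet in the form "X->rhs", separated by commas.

  step 4 ⇒ step 5: BACBACBACBACBACBBACBACBACBACBACBCBACBACBACBACBACACBACBACBACBACBA ⇒ CB·AC·BA·CB·AC·BA·CB·AC·BA·CB·AC·BA·CB·AC·BA·CB·CB·AC·BA·CB·AC·BA·CB·AC·BA·CB·AC·BA·CB·AC·BA·CB·BA·CB·AC·BA·CB·AC·BA·CB·AC·BA·CB·AC·BA·CB·AC·BA·AC·BA·CB·AC·BA·CB·AC·BA·CB·AC·BA·CB·AC·BA·CB·AC
    A ↦ AC
    B ↦ CB
    C ↦ BA

A->AC, B->CB, C->BA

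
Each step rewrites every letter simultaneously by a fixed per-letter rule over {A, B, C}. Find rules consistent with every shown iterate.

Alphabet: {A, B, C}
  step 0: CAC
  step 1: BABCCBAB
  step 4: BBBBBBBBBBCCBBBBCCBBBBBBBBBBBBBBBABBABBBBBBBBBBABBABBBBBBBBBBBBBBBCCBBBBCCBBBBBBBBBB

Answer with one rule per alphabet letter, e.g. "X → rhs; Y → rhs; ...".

  step 0 ⇒ step 1: CAC ⇒ BAB·CC·BAB
    A ↦ CC
    C ↦ BAB
    B ↦ BB  (constrained at step 1)

A->CC, B->BB, C->BAB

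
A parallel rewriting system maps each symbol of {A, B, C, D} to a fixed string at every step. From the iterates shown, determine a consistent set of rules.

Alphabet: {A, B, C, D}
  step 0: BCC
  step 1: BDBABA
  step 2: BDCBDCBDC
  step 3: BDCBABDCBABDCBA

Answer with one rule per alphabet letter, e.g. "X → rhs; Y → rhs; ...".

A->C, B->BD, C->BA, D->C

  step 2 ⇒ step 3: BDCBDCBDC ⇒ BD·C·BA·BD·C·BA·BD·C·BA
    B ↦ BD
    C ↦ BA
    D ↦ C
  step 1 ⇒ step 2: BDBABA ⇒ BD·C·BD·C·BD·C
    A ↦ C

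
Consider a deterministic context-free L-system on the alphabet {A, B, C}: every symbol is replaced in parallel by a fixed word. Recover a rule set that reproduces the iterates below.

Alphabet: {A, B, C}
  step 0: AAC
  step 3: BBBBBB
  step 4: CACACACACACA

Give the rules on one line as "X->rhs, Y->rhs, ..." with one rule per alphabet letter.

A->B, B->CA, C->B

  step 3 ⇒ step 4: BBBBBB ⇒ CA·CA·CA·CA·CA·CA
    B ↦ CA
    A ↦ B  (constrained at step 0)
    C ↦ B  (constrained at step 0)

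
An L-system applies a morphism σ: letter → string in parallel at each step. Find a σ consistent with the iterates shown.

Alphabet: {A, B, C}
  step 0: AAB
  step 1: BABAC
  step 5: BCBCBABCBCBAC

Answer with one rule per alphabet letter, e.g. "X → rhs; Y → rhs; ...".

A->BA, B->C, C->B

  step 0 ⇒ step 1: AAB ⇒ BA·BA·C
    A ↦ BA
    B ↦ C
    C ↦ B  (constrained at step 1)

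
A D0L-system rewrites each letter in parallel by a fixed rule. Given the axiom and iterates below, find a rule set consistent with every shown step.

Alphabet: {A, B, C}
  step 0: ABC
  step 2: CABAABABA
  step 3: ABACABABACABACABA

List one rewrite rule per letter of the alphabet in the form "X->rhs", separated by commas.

A->BA, B->CA, C->A

  step 2 ⇒ step 3: CABAABABA ⇒ A·BA·CA·BA·BA·CA·BA·CA·BA
    A ↦ BA
    B ↦ CA
    C ↦ A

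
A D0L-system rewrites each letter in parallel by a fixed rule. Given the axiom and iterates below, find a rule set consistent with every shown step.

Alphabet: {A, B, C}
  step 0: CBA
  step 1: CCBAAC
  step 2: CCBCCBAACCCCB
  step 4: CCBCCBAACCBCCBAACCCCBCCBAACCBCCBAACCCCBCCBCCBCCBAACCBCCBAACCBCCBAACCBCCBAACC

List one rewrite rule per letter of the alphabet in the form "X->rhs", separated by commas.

A->C, B->AA, C->CCB

  step 1 ⇒ step 2: CCBAAC ⇒ CCB·CCB·AA·C·C·CCB
    A ↦ C
    B ↦ AA
    C ↦ CCB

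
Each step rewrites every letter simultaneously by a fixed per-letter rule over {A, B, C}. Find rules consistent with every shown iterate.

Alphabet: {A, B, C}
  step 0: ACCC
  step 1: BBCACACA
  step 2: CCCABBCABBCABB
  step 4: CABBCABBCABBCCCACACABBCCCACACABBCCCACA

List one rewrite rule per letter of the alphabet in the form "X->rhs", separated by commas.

  step 1 ⇒ step 2: BBCACACA ⇒ C·C·CA·BB·CA·BB·CA·BB
    A ↦ BB
    B ↦ C
    C ↦ CA

A->BB, B->C, C->CA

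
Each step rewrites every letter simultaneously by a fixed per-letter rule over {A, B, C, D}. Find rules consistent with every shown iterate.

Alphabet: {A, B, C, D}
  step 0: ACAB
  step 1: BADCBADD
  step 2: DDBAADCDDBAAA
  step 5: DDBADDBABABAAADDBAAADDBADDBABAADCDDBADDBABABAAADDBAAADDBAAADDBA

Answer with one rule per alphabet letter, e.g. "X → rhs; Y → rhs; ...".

  step 1 ⇒ step 2: BADCBADD ⇒ DD·BA·A·DC·DD·BA·A·A
    A ↦ BA
    B ↦ DD
    C ↦ DC
    D ↦ A

A->BA, B->DD, C->DC, D->A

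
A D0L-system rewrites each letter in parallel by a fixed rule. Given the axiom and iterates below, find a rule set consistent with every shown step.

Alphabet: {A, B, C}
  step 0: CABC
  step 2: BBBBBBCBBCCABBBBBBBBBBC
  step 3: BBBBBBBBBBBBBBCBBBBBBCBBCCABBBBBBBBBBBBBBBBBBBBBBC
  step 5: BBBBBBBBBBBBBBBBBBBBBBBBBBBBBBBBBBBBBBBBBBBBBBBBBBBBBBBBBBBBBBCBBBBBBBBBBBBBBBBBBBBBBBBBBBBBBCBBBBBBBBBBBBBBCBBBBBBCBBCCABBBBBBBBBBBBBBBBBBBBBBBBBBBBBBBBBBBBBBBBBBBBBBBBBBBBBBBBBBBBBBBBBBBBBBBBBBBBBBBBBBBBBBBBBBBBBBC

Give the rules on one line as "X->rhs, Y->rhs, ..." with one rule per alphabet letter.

  step 2 ⇒ step 3: BBBBBBCBBCCABBBBBBBBBBC ⇒ BB·BB·BB·BB·BB·BB·BBC·BB·BB·BBC·BBC·CA·BB·BB·BB·BB·BB·BB·BB·BB·BB·BB·BBC
    A ↦ CA
    B ↦ BB
    C ↦ BBC

A->CA, B->BB, C->BBC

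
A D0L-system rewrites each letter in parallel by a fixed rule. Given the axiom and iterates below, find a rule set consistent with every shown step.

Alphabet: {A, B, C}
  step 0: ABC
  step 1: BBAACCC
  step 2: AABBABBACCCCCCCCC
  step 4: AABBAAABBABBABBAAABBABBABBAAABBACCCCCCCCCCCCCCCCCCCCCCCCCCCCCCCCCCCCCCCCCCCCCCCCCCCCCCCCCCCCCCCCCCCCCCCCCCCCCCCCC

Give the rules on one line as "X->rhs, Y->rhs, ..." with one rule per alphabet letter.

  step 1 ⇒ step 2: BBAACCC ⇒ A·A·BBA·BBA·CCC·CCC·CCC
    A ↦ BBA
    B ↦ A
    C ↦ CCC

A->BBA, B->A, C->CCC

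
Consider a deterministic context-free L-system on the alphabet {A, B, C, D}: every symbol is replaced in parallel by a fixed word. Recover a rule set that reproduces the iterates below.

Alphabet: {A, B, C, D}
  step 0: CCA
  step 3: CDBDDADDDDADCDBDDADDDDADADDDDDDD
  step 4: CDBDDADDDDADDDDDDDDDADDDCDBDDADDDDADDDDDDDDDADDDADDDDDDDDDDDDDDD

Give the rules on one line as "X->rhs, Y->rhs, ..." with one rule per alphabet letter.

A->AD, B->A, C->CDB, D->DD

  step 3 ⇒ step 4: CDBDDADDDDADCDBDDADDDDADADDDDDDD ⇒ CDB·DD·A·DD·DD·AD·DD·DD·DD·DD·AD·DD·CDB·DD·A·DD·DD·AD·DD·DD·DD·DD·AD·DD·AD·DD·DD·DD·DD·DD·DD·DD
    A ↦ AD
    B ↦ A
    C ↦ CDB
    D ↦ DD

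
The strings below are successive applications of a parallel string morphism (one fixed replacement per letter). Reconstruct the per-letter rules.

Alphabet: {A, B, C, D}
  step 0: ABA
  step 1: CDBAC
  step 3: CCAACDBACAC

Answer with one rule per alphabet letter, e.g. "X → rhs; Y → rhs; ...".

  step 0 ⇒ step 1: ABA ⇒ C·DBA·C
    A ↦ C
    B ↦ DBA
    C ↦ A  (constrained at step 1)
    D ↦ AC  (constrained at step 1)

A->C, B->DBA, C->A, D->AC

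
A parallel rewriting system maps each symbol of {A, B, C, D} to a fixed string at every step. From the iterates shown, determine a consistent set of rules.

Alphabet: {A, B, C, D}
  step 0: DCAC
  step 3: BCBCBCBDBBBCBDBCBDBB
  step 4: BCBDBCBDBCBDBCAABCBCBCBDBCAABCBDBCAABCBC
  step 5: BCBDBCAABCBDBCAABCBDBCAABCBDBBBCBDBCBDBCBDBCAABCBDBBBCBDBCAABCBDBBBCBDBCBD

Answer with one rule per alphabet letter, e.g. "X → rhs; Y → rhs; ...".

  step 4 ⇒ step 5: BCBDBCBDBCBDBCAABCBCBCBDBCAABCBDBCAABCBC ⇒ BC·BD·BC·AA·BC·BD·BC·AA·BC·BD·BC·AA·BC·BD·B·B·BC·BD·BC·BD·BC·BD·BC·AA·BC·BD·B·B·BC·BD·BC·AA·BC·BD·B·B·BC·BD·BC·BD
    A ↦ B
    B ↦ BC
    C ↦ BD
    D ↦ AA

A->B, B->BC, C->BD, D->AA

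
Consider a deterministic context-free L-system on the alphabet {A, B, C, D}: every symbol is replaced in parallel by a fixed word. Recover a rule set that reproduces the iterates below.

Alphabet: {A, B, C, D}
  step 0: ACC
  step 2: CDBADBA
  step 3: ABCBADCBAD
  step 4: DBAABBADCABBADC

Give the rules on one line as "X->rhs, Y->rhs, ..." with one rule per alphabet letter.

A->D, B->BA, C->AB, D->C

  step 3 ⇒ step 4: ABCBADCBAD ⇒ D·BA·AB·BA·D·C·AB·BA·D·C
    A ↦ D
    B ↦ BA
    C ↦ AB
    D ↦ C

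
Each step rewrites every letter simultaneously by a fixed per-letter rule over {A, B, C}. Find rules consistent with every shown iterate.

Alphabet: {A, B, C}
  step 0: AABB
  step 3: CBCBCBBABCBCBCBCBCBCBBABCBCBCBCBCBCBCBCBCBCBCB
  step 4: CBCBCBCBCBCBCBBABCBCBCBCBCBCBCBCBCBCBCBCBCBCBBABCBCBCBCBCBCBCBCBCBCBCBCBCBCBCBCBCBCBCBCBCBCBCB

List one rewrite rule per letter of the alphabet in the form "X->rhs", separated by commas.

  step 3 ⇒ step 4: CBCBCBBABCBCBCBCBCBCBBABCBCBCBCBCBCBCBCBCBCBCB ⇒ CB·CB·CB·CB·CB·CB·CB·BAB·CB·CB·CB·CB·CB·CB·CB·CB·CB·CB·CB·CB·CB·CB·BAB·CB·CB·CB·CB·CB·CB·CB·CB·CB·CB·CB·CB·CB·CB·CB·CB·CB·CB·CB·CB·CB·CB·CB
    A ↦ BAB
    B ↦ CB
    C ↦ CB

A->BAB, B->CB, C->CB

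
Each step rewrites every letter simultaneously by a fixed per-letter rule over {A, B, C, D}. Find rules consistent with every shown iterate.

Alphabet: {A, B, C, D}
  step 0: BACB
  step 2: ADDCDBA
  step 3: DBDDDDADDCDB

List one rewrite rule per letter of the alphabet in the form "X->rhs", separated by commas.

  step 2 ⇒ step 3: ADDCDBA ⇒ DB·DD·DD·A·DD·C·DB
    A ↦ DB
    B ↦ C
    C ↦ A
    D ↦ DD

A->DB, B->C, C->A, D->DD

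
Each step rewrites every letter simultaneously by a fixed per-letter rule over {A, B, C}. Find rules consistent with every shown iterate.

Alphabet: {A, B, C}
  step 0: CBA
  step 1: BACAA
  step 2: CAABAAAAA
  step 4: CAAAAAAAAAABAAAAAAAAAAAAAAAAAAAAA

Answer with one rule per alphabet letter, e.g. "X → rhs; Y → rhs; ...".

A->AA, B->C, C->BA

  step 1 ⇒ step 2: BACAA ⇒ C·AA·BA·AA·AA
    A ↦ AA
    B ↦ C
    C ↦ BA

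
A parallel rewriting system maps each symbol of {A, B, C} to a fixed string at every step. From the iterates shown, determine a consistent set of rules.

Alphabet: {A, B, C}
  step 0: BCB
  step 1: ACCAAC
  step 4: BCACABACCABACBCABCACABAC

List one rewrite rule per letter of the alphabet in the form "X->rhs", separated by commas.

  step 0 ⇒ step 1: BCB ⇒ AC·CA·AC
    B ↦ AC
    C ↦ CA
    A ↦ B  (constrained at step 1)

A->B, B->AC, C->CA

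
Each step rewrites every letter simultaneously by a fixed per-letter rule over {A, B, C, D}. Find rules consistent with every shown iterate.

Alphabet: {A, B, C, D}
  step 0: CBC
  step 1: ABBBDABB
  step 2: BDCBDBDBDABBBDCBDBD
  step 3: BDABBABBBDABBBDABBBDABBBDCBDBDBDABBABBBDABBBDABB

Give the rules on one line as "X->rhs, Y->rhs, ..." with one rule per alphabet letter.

  step 2 ⇒ step 3: BDCBDBDBDABBBDCBDBD ⇒ BD·ABB·ABB·BD·ABB·BD·ABB·BD·ABB·BDC·BD·BD·BD·ABB·ABB·BD·ABB·BD·ABB
    A ↦ BDC
    B ↦ BD
    C ↦ ABB
    D ↦ ABB

A->BDC, B->BD, C->ABB, D->ABB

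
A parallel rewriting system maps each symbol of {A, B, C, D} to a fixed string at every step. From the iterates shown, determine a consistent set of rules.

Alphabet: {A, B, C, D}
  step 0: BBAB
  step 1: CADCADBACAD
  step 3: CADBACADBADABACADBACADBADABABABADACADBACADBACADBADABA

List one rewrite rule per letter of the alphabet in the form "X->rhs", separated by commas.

  step 0 ⇒ step 1: BBAB ⇒ CAD·CAD·BA·CAD
    A ↦ BA
    B ↦ CAD
    C ↦ BA  (constrained at step 1)
    D ↦ DA  (constrained at step 1)

A->BA, B->CAD, C->BA, D->DA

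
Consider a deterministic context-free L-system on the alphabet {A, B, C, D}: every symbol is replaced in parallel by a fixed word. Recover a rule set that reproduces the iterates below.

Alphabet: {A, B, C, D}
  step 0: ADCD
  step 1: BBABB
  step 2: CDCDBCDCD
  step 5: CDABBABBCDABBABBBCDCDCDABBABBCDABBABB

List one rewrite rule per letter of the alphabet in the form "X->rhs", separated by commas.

A->B, B->CD, C->AB, D->B

  step 1 ⇒ step 2: BBABB ⇒ CD·CD·B·CD·CD
    A ↦ B
    B ↦ CD
  step 0 ⇒ step 1: ADCD ⇒ B·B·AB·B
    C ↦ AB
  step 0 ⇒ step 1: ADCD ⇒ B·B·AB·B
    D ↦ B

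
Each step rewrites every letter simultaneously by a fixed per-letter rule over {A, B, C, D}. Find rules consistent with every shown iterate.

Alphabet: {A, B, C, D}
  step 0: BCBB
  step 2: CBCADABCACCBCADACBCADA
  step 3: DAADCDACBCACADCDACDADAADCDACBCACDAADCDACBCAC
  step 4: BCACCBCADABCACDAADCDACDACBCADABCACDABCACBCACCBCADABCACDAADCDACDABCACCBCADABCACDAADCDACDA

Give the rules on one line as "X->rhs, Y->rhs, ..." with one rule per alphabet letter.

A->C, B->ADC, C->DA, D->BCA

  step 3 ⇒ step 4: DAADCDACBCACADCDACDADAADCDACBCACDAADCDACBCAC ⇒ BCA·C·C·BCA·DA·BCA·C·DA·ADC·DA·C·DA·C·BCA·DA·BCA·C·DA·BCA·C·BCA·C·C·BCA·DA·BCA·C·DA·ADC·DA·C·DA·BCA·C·C·BCA·DA·BCA·C·DA·ADC·DA·C·DA
    A ↦ C
    B ↦ ADC
    C ↦ DA
    D ↦ BCA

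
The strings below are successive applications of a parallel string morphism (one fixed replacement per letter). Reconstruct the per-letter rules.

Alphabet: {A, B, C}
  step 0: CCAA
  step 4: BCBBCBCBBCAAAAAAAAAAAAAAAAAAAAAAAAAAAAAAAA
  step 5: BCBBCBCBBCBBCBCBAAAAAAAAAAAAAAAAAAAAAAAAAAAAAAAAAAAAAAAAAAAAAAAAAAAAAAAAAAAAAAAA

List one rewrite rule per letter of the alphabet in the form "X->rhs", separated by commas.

A->AA, B->BC, C->B

  step 4 ⇒ step 5: BCBBCBCBBCAAAAAAAAAAAAAAAAAAAAAAAAAAAAAAAA ⇒ BC·B·BC·BC·B·BC·B·BC·BC·B·AA·AA·AA·AA·AA·AA·AA·AA·AA·AA·AA·AA·AA·AA·AA·AA·AA·AA·AA·AA·AA·AA·AA·AA·AA·AA·AA·AA·AA·AA·AA·AA
    A ↦ AA
    B ↦ BC
    C ↦ B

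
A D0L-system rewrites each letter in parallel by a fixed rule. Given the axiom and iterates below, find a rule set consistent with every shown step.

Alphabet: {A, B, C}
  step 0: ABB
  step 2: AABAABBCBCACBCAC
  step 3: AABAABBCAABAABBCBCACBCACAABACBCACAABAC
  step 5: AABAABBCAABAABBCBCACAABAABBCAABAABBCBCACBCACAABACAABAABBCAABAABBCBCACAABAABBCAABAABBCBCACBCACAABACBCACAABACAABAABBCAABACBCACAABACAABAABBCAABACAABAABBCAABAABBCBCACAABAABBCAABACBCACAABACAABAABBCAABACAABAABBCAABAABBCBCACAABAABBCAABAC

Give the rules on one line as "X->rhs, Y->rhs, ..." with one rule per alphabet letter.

  step 2 ⇒ step 3: AABAABBCBCACBCAC ⇒ AAB·AAB·BC·AAB·AAB·BC·BC·AC·BC·AC·AAB·AC·BC·AC·AAB·AC
    A ↦ AAB
    B ↦ BC
    C ↦ AC

A->AAB, B->BC, C->AC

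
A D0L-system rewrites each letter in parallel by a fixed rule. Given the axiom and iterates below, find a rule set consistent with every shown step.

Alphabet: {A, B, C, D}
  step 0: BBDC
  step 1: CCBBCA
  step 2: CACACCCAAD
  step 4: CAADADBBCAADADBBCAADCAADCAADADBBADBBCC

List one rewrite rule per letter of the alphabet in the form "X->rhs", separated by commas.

  step 1 ⇒ step 2: CCBBCA ⇒ CA·CA·C·C·CA·AD
    A ↦ AD
    B ↦ C
    C ↦ CA
  step 0 ⇒ step 1: BBDC ⇒ C·C·BB·CA
    D ↦ BB

A->AD, B->C, C->CA, D->BB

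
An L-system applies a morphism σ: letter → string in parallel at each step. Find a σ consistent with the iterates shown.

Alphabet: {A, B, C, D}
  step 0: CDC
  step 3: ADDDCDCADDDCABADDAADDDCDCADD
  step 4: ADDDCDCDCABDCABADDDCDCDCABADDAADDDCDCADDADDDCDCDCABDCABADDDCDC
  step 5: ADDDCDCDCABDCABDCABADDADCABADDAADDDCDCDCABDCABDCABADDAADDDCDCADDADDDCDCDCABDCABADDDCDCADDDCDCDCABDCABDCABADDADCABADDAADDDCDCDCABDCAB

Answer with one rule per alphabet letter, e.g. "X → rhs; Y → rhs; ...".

A->ADD, B->A, C->AB, D->DC

  step 4 ⇒ step 5: ADDDCDCDCABDCABADDDCDCDCABADDAADDDCDCADDADDDCDCDCABDCABADDDCDC ⇒ ADD·DC·DC·DC·AB·DC·AB·DC·AB·ADD·A·DC·AB·ADD·A·ADD·DC·DC·DC·AB·DC·AB·DC·AB·ADD·A·ADD·DC·DC·ADD·ADD·DC·DC·DC·AB·DC·AB·ADD·DC·DC·ADD·DC·DC·DC·AB·DC·AB·DC·AB·ADD·A·DC·AB·ADD·A·ADD·DC·DC·DC·AB·DC·AB
    A ↦ ADD
    B ↦ A
    C ↦ AB
    D ↦ DC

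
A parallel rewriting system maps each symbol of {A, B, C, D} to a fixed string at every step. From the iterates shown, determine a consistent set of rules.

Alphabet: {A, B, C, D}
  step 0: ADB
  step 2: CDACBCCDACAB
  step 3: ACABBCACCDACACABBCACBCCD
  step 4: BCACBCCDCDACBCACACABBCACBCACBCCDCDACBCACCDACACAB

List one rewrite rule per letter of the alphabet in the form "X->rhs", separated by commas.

  step 3 ⇒ step 4: ACABBCACCDACACABBCACBCCD ⇒ BC·AC·BC·CD·CD·AC·BC·AC·AC·AB·BC·AC·BC·AC·BC·CD·CD·AC·BC·AC·CD·AC·AC·AB
    A ↦ BC
    B ↦ CD
    C ↦ AC
    D ↦ AB

A->BC, B->CD, C->AC, D->AB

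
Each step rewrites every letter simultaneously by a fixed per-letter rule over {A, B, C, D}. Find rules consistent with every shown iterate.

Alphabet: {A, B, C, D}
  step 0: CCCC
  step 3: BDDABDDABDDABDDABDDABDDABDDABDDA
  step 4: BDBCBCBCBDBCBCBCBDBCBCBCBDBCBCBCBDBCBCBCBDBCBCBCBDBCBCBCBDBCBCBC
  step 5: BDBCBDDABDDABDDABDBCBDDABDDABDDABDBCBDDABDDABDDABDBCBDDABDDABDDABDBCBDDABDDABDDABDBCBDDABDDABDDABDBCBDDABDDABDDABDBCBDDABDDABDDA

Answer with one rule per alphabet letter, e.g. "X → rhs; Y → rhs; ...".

A->BC, B->BD, C->DA, D->BC

  step 4 ⇒ step 5: BDBCBCBCBDBCBCBCBDBCBCBCBDBCBCBCBDBCBCBCBDBCBCBCBDBCBCBCBDBCBCBC ⇒ BD·BC·BD·DA·BD·DA·BD·DA·BD·BC·BD·DA·BD·DA·BD·DA·BD·BC·BD·DA·BD·DA·BD·DA·BD·BC·BD·DA·BD·DA·BD·DA·BD·BC·BD·DA·BD·DA·BD·DA·BD·BC·BD·DA·BD·DA·BD·DA·BD·BC·BD·DA·BD·DA·BD·DA·BD·BC·BD·DA·BD·DA·BD·DA
    B ↦ BD
    C ↦ DA
    D ↦ BC
  step 3 ⇒ step 4: BDDABDDABDDABDDABDDABDDABDDABDDA ⇒ BD·BC·BC·BC·BD·BC·BC·BC·BD·BC·BC·BC·BD·BC·BC·BC·BD·BC·BC·BC·BD·BC·BC·BC·BD·BC·BC·BC·BD·BC·BC·BC
    A ↦ BC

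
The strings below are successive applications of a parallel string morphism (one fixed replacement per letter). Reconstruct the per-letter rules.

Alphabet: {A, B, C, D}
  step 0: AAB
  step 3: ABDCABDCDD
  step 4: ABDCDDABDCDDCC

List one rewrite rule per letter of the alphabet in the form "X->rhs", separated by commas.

  step 3 ⇒ step 4: ABDCABDCDD ⇒ AB·D·C·DD·AB·D·C·DD·C·C
    A ↦ AB
    B ↦ D
    C ↦ DD
    D ↦ C

A->AB, B->D, C->DD, D->C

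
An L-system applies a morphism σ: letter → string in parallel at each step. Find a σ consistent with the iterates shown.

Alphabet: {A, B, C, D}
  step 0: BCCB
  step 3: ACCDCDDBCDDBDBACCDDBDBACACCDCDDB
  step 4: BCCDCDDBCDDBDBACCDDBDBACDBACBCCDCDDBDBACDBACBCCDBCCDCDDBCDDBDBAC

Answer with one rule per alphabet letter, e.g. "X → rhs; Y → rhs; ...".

A->BC, B->AC, C->CD, D->DB

  step 3 ⇒ step 4: ACCDCDDBCDDBDBACCDDBDBACACCDCDDB ⇒ BC·CD·CD·DB·CD·DB·DB·AC·CD·DB·DB·AC·DB·AC·BC·CD·CD·DB·DB·AC·DB·AC·BC·CD·BC·CD·CD·DB·CD·DB·DB·AC
    A ↦ BC
    B ↦ AC
    C ↦ CD
    D ↦ DB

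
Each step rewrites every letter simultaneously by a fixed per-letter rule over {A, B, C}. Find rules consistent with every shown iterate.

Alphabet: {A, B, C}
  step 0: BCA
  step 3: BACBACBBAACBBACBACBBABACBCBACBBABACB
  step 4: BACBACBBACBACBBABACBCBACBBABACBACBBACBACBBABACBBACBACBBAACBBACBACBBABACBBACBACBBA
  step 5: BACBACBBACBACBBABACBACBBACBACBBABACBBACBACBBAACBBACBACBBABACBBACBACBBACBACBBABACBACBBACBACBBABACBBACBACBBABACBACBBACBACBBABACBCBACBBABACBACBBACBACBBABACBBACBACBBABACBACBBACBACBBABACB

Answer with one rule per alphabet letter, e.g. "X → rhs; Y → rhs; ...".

  step 4 ⇒ step 5: BACBACBBACBACBBABACBCBACBBABACBACBBACBACBBABACBBACBACBBAACBBACBACBBABACBBACBACBBA ⇒ BA·CB·ACB·BA·CB·ACB·BA·BA·CB·ACB·BA·CB·ACB·BA·BA·CB·BA·CB·ACB·BA·ACB·BA·CB·ACB·BA·BA·CB·BA·CB·ACB·BA·CB·ACB·BA·BA·CB·ACB·BA·CB·ACB·BA·BA·CB·BA·CB·ACB·BA·BA·CB·ACB·BA·CB·ACB·BA·BA·CB·CB·ACB·BA·BA·CB·ACB·BA·CB·ACB·BA·BA·CB·BA·CB·ACB·BA·BA·CB·ACB·BA·CB·ACB·BA·BA·CB
    A ↦ CB
    B ↦ BA
    C ↦ ACB

A->CB, B->BA, C->ACB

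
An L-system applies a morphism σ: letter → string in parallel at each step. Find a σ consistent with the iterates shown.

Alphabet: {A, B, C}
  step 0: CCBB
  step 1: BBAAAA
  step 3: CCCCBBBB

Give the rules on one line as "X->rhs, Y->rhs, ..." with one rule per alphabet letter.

  step 0 ⇒ step 1: CCBB ⇒ B·B·AA·AA
    B ↦ AA
    C ↦ B
    A ↦ C  (constrained at step 1)

A->C, B->AA, C->B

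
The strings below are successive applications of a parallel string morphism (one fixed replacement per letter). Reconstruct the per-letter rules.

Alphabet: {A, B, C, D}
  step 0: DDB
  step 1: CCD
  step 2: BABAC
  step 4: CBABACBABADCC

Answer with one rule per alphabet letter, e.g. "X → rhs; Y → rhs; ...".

A->CC, B->D, C->BA, D->C

  step 1 ⇒ step 2: CCD ⇒ BA·BA·C
    C ↦ BA
    D ↦ C
    A ↦ CC  (constrained at step 2)
  step 0 ⇒ step 1: DDB ⇒ C·C·D
    B ↦ D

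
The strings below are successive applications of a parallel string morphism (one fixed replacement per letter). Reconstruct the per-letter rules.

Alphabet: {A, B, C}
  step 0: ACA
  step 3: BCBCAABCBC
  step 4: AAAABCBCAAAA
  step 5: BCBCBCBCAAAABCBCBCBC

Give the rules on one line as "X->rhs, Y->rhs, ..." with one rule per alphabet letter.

  step 4 ⇒ step 5: AAAABCBCAAAA ⇒ BC·BC·BC·BC·A·A·A·A·BC·BC·BC·BC
    A ↦ BC
    B ↦ A
    C ↦ A

A->BC, B->A, C->A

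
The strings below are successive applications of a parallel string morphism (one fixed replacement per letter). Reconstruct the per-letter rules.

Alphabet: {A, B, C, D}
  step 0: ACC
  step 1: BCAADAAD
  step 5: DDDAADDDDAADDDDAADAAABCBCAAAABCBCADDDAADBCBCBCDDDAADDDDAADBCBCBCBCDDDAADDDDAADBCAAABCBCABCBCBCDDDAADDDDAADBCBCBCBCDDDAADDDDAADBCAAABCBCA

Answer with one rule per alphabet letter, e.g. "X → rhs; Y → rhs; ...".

  step 0 ⇒ step 1: ACC ⇒ BC·AAD·AAD
    A ↦ BC
    C ↦ AAD
    B ↦ DDD  (constrained at step 1)
    D ↦ A  (constrained at step 1)

A->BC, B->DDD, C->AAD, D->A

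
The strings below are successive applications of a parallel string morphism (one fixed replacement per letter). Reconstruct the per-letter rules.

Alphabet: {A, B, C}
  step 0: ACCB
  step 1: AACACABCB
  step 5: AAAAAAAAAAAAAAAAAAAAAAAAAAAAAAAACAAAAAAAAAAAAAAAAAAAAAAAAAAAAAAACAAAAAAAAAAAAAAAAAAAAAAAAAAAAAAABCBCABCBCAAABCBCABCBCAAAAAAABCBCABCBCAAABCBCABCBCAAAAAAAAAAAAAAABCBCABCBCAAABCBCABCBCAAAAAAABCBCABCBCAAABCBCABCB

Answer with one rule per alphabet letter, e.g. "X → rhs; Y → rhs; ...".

A->AA, B->BCB, C->CA

  step 0 ⇒ step 1: ACCB ⇒ AA·CA·CA·BCB
    A ↦ AA
    B ↦ BCB
    C ↦ CA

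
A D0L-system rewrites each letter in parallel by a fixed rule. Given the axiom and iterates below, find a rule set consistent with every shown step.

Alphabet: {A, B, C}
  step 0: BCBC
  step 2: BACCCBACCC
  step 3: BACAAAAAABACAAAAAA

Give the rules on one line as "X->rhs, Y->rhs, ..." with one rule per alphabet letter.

  step 2 ⇒ step 3: BACCCBACCC ⇒ BA·C·AA·AA·AA·BA·C·AA·AA·AA
    A ↦ C
    B ↦ BA
    C ↦ AA

A->C, B->BA, C->AA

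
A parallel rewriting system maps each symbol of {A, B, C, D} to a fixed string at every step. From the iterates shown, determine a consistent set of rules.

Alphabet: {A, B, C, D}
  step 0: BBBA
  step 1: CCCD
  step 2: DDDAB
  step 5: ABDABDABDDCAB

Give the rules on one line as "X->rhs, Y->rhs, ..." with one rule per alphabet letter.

  step 1 ⇒ step 2: CCCD ⇒ D·D·D·AB
    C ↦ D
    D ↦ AB
  step 0 ⇒ step 1: BBBA ⇒ C·C·C·D
    A ↦ D
  step 0 ⇒ step 1: BBBA ⇒ C·C·C·D
    B ↦ C

A->D, B->C, C->D, D->AB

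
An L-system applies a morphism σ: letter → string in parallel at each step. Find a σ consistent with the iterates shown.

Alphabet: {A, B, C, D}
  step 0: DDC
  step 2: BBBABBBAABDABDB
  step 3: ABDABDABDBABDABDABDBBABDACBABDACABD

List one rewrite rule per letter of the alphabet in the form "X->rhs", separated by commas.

A->B, B->ABD, C->BBA, D->AC

  step 2 ⇒ step 3: BBBABBBAABDABDB ⇒ ABD·ABD·ABD·B·ABD·ABD·ABD·B·B·ABD·AC·B·ABD·AC·ABD
    A ↦ B
    B ↦ ABD
    D ↦ AC
    C ↦ BBA  (constrained at step 0)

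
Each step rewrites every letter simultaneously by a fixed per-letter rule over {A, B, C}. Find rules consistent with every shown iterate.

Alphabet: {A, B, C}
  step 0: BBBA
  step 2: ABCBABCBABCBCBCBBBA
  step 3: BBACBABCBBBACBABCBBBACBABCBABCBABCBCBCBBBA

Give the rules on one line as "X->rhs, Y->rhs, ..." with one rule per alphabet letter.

  step 2 ⇒ step 3: ABCBABCBABCBCBCBBBA ⇒ BBA·CB·AB·CB·BBA·CB·AB·CB·BBA·CB·AB·CB·AB·CB·AB·CB·CB·CB·BBA
    A ↦ BBA
    B ↦ CB
    C ↦ AB

A->BBA, B->CB, C->AB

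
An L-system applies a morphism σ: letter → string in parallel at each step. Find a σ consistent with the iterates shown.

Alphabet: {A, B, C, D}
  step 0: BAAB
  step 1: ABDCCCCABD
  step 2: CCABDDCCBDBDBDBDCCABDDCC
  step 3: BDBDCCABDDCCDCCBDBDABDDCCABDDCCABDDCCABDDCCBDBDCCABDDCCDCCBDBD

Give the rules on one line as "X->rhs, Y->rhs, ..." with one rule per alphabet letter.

  step 2 ⇒ step 3: CCABDDCCBDBDBDBDCCABDDCC ⇒ BD·BD·CC·ABD·DCC·DCC·BD·BD·ABD·DCC·ABD·DCC·ABD·DCC·ABD·DCC·BD·BD·CC·ABD·DCC·DCC·BD·BD
    A ↦ CC
    B ↦ ABD
    C ↦ BD
    D ↦ DCC

A->CC, B->ABD, C->BD, D->DCC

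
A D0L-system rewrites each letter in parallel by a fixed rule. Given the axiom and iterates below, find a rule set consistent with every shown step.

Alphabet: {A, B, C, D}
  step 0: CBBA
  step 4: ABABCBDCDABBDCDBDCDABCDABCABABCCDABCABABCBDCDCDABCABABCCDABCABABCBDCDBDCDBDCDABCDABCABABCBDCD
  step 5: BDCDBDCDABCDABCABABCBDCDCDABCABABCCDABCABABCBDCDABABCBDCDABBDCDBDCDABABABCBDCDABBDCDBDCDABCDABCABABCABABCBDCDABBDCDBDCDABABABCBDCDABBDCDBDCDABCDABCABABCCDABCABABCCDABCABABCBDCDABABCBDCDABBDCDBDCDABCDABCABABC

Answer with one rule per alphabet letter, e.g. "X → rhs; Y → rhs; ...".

  step 4 ⇒ step 5: ABABCBDCDABBDCDBDCDABCDABCABABCCDABCABABCBDCDCDABCABABCCDABCABABCBDCDBDCDBDCDABCDABCABABCBDCD ⇒ BD·CD·BD·CD·AB·CD·ABC·AB·ABC·BD·CD·CD·ABC·AB·ABC·CD·ABC·AB·ABC·BD·CD·AB·ABC·BD·CD·AB·BD·CD·BD·CD·AB·AB·ABC·BD·CD·AB·BD·CD·BD·CD·AB·CD·ABC·AB·ABC·AB·ABC·BD·CD·AB·BD·CD·BD·CD·AB·AB·ABC·BD·CD·AB·BD·CD·BD·CD·AB·CD·ABC·AB·ABC·CD·ABC·AB·ABC·CD·ABC·AB·ABC·BD·CD·AB·ABC·BD·CD·AB·BD·CD·BD·CD·AB·CD·ABC·AB·ABC
    A ↦ BD
    B ↦ CD
    C ↦ AB
    D ↦ ABC

A->BD, B->CD, C->AB, D->ABC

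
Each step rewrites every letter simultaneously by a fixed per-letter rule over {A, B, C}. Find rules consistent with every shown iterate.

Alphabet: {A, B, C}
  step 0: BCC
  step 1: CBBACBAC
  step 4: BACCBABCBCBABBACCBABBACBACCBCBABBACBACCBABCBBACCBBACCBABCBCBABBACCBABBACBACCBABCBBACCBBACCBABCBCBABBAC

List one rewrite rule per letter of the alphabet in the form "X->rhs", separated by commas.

  step 0 ⇒ step 1: BCC ⇒ CB·BAC·BAC
    B ↦ CB
    C ↦ BAC
    A ↦ AB  (constrained at step 1)

A->AB, B->CB, C->BAC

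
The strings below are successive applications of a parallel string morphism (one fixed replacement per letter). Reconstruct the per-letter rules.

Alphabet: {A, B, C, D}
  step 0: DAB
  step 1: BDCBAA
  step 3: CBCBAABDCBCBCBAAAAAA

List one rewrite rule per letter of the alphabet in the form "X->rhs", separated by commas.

  step 0 ⇒ step 1: DAB ⇒ BD·CB·AA
    A ↦ CB
    B ↦ AA
    D ↦ BD
    C ↦ A  (constrained at step 1)

A->CB, B->AA, C->A, D->BD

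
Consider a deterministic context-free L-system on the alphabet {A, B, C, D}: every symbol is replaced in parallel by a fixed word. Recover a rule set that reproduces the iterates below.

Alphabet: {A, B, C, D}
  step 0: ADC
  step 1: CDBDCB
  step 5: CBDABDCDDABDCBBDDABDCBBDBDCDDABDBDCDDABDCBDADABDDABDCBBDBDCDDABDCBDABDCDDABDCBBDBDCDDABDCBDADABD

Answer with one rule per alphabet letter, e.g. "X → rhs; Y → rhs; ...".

A->CD, B->DA, C->CB, D->BD

  step 0 ⇒ step 1: ADC ⇒ CD·BD·CB
    A ↦ CD
    C ↦ CB
    D ↦ BD
    B ↦ DA  (constrained at step 1)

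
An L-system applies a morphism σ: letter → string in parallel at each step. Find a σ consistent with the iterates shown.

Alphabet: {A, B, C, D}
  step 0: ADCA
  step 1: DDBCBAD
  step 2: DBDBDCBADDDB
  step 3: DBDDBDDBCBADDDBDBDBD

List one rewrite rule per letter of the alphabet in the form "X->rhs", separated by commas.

  step 2 ⇒ step 3: DBDBDCBADDDB ⇒ DB·D·DB·D·DB·CBA·D·D·DB·DB·DB·D
    A ↦ D
    B ↦ D
    C ↦ CBA
    D ↦ DB

A->D, B->D, C->CBA, D->DB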